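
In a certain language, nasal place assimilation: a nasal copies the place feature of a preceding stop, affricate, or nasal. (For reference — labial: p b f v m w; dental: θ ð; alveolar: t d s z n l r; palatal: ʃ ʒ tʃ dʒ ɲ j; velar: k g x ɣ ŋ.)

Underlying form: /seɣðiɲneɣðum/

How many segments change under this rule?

1

/n/ after /ɲ/ (palatal) → [ɲ]
1 segment changes.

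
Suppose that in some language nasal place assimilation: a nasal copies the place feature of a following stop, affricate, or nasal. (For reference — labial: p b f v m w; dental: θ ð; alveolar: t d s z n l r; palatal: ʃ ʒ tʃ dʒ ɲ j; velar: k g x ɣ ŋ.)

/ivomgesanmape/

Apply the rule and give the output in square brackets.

[ivoŋgesammape]

/m/ before /g/ (velar) → [ŋ]
/n/ before /m/ (labial) → [m]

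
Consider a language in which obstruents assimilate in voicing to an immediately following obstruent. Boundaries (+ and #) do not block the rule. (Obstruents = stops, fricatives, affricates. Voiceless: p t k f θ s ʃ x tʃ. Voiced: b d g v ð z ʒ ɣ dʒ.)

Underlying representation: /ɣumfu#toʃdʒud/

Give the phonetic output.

[ɣumfu#toʒdʒud]

/ʃ/ before /dʒ/ (voiced) → [ʒ]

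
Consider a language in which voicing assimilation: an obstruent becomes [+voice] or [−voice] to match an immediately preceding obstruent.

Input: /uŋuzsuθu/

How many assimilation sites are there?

1

/s/ after /z/ (voiced) → [z]
1 segment changes.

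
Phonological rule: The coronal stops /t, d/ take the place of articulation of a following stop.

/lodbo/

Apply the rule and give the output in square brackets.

[lobbo]

/d/ before /b/ (labial) → [b]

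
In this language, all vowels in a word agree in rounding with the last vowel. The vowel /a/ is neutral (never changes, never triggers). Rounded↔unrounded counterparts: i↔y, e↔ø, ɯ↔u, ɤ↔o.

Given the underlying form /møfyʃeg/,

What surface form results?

[mefiʃeg]

/ø/ harmonizes with /e/ ([-round]) → [e]
/y/ harmonizes with /e/ ([-round]) → [i]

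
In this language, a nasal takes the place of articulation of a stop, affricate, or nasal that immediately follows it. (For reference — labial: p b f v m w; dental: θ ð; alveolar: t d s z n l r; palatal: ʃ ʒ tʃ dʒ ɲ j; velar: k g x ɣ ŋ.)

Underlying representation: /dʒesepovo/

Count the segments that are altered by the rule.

No segment meets the rule's conditions.

0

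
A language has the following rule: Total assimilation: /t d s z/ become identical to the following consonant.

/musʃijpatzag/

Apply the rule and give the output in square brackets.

[muʃʃijpazzag]

/s/ before /ʃ/ → [ʃ] (total assimilation)
/t/ before /z/ → [z] (total assimilation)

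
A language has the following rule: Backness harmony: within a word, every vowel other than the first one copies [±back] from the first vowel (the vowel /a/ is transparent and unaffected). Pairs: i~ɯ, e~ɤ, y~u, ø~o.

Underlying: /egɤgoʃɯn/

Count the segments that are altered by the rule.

/ɤ/ harmonizes with /e/ ([-back]) → [e]
/o/ harmonizes with /e/ ([-back]) → [ø]
/ɯ/ harmonizes with /e/ ([-back]) → [i]
3 segments change.

3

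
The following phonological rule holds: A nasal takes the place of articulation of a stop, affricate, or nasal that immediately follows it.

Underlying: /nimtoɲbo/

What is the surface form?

/m/ before /t/ (alveolar) → [n]
/ɲ/ before /b/ (labial) → [m]

[nintombo]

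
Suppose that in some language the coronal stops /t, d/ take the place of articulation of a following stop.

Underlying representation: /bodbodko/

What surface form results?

[bobbogko]

/d/ before /b/ (labial) → [b]
/d/ before /k/ (velar) → [g]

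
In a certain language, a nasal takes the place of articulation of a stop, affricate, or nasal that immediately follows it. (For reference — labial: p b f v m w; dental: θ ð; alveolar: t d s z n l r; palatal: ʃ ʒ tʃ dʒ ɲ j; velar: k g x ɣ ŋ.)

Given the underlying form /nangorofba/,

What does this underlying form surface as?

/n/ before /g/ (velar) → [ŋ]

[naŋgorofba]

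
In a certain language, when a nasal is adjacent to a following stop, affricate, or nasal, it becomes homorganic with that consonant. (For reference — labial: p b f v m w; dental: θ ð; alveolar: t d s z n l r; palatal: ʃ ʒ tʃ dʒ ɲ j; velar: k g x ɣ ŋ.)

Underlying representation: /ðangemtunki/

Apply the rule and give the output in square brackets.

[ðaŋgentuŋki]

/n/ before /g/ (velar) → [ŋ]
/m/ before /t/ (alveolar) → [n]
/n/ before /k/ (velar) → [ŋ]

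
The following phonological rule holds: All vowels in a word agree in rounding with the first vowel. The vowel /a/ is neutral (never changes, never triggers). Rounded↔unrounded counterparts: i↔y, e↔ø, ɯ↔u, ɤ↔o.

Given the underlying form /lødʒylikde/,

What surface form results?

/i/ harmonizes with /ø/ ([+round]) → [y]
/e/ harmonizes with /ø/ ([+round]) → [ø]

[lødʒylykdø]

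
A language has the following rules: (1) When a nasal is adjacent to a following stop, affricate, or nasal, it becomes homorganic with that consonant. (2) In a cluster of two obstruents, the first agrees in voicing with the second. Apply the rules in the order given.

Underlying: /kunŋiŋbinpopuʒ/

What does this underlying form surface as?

[kuŋŋimbimpopuʒ]

Rule 1: /n/ before /ŋ/ (velar) → [ŋ]
Rule 1: /ŋ/ before /b/ (labial) → [m]
Rule 1: /n/ before /p/ (labial) → [m]
After rule 1: kuŋŋimbimpopuʒ
Rule 2: no segment meets the rule's conditions; no change.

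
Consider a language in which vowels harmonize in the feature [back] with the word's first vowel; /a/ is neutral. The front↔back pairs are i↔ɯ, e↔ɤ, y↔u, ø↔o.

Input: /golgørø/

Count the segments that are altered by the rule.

2

/ø/ harmonizes with /o/ ([+back]) → [o]
/ø/ harmonizes with /o/ ([+back]) → [o]
2 segments change.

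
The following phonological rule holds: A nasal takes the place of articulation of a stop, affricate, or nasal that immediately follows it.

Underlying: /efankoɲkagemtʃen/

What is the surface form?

[efaŋkoŋkageɲtʃen]

/n/ before /k/ (velar) → [ŋ]
/ɲ/ before /k/ (velar) → [ŋ]
/m/ before /tʃ/ (palatal) → [ɲ]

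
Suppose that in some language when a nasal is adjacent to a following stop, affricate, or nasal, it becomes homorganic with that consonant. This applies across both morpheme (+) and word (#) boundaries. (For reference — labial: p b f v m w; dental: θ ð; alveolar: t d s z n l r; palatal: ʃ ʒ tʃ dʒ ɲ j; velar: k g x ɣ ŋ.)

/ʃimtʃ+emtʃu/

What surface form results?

/m/ before /tʃ/ (palatal) → [ɲ]
/m/ before /tʃ/ (palatal) → [ɲ]

[ʃiɲtʃ+eɲtʃu]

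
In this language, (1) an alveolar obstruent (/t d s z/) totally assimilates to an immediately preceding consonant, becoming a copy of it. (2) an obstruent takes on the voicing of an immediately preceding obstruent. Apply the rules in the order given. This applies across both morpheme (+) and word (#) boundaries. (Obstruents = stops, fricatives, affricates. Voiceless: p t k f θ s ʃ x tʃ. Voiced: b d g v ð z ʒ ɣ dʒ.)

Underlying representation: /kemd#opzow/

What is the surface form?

[kemm#oppow]

Rule 1: /d/ after /m/ → [m] (total assimilation)
Rule 1: /z/ after /p/ → [p] (total assimilation)
After rule 1: kemm#oppow
Rule 2: no segment meets the rule's conditions; no change.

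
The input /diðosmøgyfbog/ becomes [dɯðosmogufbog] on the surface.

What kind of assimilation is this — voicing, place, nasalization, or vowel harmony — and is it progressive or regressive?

/i/→[ɯ] /ø/→[o] /y/→[u].
Vowels agree with the last vowel, so the harmony is regressive.

vowel harmony, regressive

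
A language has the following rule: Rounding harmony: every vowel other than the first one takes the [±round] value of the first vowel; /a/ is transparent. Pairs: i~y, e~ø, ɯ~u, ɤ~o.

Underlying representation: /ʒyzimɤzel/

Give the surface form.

[ʒyzymozøl]

/i/ harmonizes with /y/ ([+round]) → [y]
/ɤ/ harmonizes with /y/ ([+round]) → [o]
/e/ harmonizes with /y/ ([+round]) → [ø]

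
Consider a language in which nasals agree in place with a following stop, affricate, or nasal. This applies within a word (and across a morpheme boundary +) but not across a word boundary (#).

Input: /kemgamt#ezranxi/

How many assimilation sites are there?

2

/m/ before /g/ (velar) → [ŋ]
/m/ before /t/ (alveolar) → [n]
2 segments change.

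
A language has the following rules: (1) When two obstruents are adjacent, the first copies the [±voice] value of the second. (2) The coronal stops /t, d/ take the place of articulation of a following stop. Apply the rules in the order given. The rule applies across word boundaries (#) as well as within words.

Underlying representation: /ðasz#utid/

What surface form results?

Rule 1: /s/ before /z/ (voiced) → [z]
After rule 1: ðazz#utid
Rule 2: no segment meets the rule's conditions; no change.

[ðazz#utid]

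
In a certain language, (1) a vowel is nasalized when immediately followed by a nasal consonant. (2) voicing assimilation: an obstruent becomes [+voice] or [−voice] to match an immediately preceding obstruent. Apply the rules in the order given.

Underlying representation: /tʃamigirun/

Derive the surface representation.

[tʃãmigirũn]

Rule 1: /a/ before nasal /m/ → [ã]
Rule 1: /u/ before nasal /n/ → [ũ]
After rule 1: tʃãmigirũn
Rule 2: no segment meets the rule's conditions; no change.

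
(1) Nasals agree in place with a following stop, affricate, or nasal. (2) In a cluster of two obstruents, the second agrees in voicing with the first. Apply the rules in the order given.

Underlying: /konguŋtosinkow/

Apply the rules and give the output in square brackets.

Rule 1: /n/ before /g/ (velar) → [ŋ]
Rule 1: /ŋ/ before /t/ (alveolar) → [n]
Rule 1: /n/ before /k/ (velar) → [ŋ]
After rule 1: koŋguntosiŋkow
Rule 2: no segment meets the rule's conditions; no change.

[koŋguntosiŋkow]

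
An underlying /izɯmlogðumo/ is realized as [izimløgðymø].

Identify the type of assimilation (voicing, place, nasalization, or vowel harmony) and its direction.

vowel harmony, progressive

/ɯ/→[i] /o/→[ø] /u/→[y] /o/→[ø].
Vowels agree with the first vowel, so the harmony is progressive.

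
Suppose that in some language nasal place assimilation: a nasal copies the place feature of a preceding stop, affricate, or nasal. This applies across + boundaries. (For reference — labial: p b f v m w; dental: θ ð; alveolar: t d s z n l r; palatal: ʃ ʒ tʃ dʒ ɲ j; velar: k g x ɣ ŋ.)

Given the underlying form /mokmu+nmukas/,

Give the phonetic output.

/m/ after /k/ (velar) → [ŋ]
/m/ after /n/ (alveolar) → [n]

[mokŋu+nnukas]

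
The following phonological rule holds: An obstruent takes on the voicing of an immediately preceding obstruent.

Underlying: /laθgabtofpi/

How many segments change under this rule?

/g/ after /θ/ (voiceless) → [k]
/t/ after /b/ (voiced) → [d]
2 segments change.

2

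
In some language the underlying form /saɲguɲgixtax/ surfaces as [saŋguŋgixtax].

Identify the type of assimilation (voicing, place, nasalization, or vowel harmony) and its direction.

place assimilation, regressive

/ɲ/→[ŋ] /ɲ/→[ŋ].
Each target copies a feature from the following segment, so the direction is regressive.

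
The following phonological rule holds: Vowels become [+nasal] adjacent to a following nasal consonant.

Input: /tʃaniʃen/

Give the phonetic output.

[tʃãniʃẽn]

/a/ before nasal /n/ → [ã]
/e/ before nasal /n/ → [ẽ]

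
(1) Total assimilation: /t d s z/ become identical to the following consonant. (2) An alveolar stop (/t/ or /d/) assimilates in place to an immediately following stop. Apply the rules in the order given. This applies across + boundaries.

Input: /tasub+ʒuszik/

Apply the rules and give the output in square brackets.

Rule 1: /s/ before /z/ → [z] (total assimilation)
After rule 1: tasub+ʒuzzik
Rule 2: no segment meets the rule's conditions; no change.

[tasub+ʒuzzik]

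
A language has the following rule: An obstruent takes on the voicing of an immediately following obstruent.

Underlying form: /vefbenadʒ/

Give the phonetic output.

[vevbenadʒ]

/f/ before /b/ (voiced) → [v]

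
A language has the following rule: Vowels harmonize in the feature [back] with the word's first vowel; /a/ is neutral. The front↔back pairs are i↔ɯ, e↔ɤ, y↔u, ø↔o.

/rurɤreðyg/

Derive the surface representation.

[rurɤrɤðug]

/e/ harmonizes with /u/ ([+back]) → [ɤ]
/y/ harmonizes with /u/ ([+back]) → [u]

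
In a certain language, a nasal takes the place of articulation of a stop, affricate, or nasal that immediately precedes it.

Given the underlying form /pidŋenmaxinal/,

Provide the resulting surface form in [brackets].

/ŋ/ after /d/ (alveolar) → [n]
/m/ after /n/ (alveolar) → [n]

[pidnennaxinal]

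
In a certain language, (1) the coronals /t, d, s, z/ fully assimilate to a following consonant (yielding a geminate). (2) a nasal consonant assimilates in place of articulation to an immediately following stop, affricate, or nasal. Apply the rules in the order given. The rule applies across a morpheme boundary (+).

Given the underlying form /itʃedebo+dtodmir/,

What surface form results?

Rule 1: /d/ before /t/ → [t] (total assimilation)
Rule 1: /d/ before /m/ → [m] (total assimilation)
After rule 1: itʃedebo+ttommir
Rule 2: no segment meets the rule's conditions; no change.

[itʃedebo+ttommir]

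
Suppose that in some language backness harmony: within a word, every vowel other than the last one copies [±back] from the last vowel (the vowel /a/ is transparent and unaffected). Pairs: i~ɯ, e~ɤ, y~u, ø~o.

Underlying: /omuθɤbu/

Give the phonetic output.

no segment meets the rule's conditions; no change.

[omuθɤbu]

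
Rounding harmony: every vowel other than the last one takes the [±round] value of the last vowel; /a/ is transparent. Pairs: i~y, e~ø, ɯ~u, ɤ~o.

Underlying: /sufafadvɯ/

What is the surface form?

[sɯfafadvɯ]

/u/ harmonizes with /ɯ/ ([-round]) → [ɯ]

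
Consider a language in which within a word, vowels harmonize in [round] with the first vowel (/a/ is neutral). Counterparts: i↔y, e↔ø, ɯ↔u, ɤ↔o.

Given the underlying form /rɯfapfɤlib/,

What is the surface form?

no segment meets the rule's conditions; no change.

[rɯfapfɤlib]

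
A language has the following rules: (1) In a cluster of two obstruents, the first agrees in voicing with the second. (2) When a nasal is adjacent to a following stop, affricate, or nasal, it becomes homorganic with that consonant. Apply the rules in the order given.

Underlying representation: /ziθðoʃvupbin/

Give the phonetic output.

[ziððoʒvubbin]

Rule 1: /θ/ before /ð/ (voiced) → [ð]
Rule 1: /ʃ/ before /v/ (voiced) → [ʒ]
Rule 1: /p/ before /b/ (voiced) → [b]
After rule 1: ziððoʒvubbin
Rule 2: no segment meets the rule's conditions; no change.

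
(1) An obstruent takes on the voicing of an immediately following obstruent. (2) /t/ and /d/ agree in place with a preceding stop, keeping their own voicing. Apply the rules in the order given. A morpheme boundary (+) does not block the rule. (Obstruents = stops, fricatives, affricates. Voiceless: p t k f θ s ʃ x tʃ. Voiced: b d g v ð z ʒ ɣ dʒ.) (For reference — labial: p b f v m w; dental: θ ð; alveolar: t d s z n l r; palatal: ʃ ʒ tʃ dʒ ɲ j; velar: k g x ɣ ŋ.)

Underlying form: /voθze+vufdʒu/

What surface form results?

Rule 1: /θ/ before /z/ (voiced) → [ð]
Rule 1: /f/ before /dʒ/ (voiced) → [v]
After rule 1: voðze+vuvdʒu
Rule 2: no segment meets the rule's conditions; no change.

[voðze+vuvdʒu]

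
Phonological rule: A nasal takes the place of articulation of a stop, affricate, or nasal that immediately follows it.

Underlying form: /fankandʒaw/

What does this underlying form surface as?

/n/ before /k/ (velar) → [ŋ]
/n/ before /dʒ/ (palatal) → [ɲ]

[faŋkaɲdʒaw]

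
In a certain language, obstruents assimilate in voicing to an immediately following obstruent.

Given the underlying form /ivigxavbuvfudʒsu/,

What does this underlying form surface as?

[ivikxavbuffutʃsu]

/g/ before /x/ (voiceless) → [k]
/v/ before /f/ (voiceless) → [f]
/dʒ/ before /s/ (voiceless) → [tʃ]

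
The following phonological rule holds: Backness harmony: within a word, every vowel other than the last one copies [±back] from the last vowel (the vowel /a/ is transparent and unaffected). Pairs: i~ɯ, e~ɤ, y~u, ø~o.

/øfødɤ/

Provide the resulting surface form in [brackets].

[ofodɤ]

/ø/ harmonizes with /ɤ/ ([+back]) → [o]
/ø/ harmonizes with /ɤ/ ([+back]) → [o]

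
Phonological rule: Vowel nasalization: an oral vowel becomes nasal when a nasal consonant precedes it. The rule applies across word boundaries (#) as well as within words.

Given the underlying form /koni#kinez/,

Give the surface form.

[konĩ#kinẽz]

/i/ after nasal /n/ → [ĩ]
/e/ after nasal /n/ → [ẽ]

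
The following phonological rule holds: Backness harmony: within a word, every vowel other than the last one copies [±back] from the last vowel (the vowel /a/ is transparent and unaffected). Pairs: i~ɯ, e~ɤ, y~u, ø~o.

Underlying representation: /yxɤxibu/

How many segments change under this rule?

2

/y/ harmonizes with /u/ ([+back]) → [u]
/i/ harmonizes with /u/ ([+back]) → [ɯ]
2 segments change.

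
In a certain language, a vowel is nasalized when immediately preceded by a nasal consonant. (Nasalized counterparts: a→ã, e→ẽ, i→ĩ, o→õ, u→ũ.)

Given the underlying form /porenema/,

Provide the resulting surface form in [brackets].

/e/ after nasal /n/ → [ẽ]
/a/ after nasal /m/ → [ã]

[porenẽmã]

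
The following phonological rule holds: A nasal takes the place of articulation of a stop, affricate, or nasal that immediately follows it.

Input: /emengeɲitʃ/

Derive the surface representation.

[emeŋgeɲitʃ]

/n/ before /g/ (velar) → [ŋ]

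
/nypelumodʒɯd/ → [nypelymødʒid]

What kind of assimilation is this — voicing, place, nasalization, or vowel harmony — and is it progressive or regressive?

vowel harmony, progressive

/u/→[y] /o/→[ø] /ɯ/→[i].
Vowels agree with the first vowel, so the harmony is progressive.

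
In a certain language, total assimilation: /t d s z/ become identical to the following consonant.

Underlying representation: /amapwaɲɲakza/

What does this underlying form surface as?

[amapwaɲɲakza]

no segment meets the rule's conditions; no change.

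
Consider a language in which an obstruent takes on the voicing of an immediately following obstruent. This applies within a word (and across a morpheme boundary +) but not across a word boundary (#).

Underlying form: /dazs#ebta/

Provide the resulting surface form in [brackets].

[dass#epta]

/z/ before /s/ (voiceless) → [s]
/b/ before /t/ (voiceless) → [p]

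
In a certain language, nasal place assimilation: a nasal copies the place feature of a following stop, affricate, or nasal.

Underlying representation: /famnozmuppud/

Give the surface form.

/m/ before /n/ (alveolar) → [n]

[fannozmuppud]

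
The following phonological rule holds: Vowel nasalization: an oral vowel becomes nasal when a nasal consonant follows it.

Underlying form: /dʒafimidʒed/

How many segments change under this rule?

/i/ before nasal /m/ → [ĩ]
1 segment changes.

1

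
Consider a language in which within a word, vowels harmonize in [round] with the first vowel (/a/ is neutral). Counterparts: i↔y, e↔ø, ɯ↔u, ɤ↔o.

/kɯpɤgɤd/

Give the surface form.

no segment meets the rule's conditions; no change.

[kɯpɤgɤd]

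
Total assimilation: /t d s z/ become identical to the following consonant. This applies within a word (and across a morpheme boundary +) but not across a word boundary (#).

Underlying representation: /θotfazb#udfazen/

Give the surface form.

/t/ before /f/ → [f] (total assimilation)
/z/ before /b/ → [b] (total assimilation)
/d/ before /f/ → [f] (total assimilation)

[θoffabb#uffazen]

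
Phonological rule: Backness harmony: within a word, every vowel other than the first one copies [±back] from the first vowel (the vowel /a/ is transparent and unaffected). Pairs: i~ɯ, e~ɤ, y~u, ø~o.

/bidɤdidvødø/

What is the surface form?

/ɤ/ harmonizes with /i/ ([-back]) → [e]

[bidedidvødø]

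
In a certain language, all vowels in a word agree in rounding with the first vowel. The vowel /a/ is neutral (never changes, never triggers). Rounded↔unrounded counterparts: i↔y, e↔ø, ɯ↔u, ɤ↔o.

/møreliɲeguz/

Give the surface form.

/e/ harmonizes with /ø/ ([+round]) → [ø]
/i/ harmonizes with /ø/ ([+round]) → [y]
/e/ harmonizes with /ø/ ([+round]) → [ø]

[mørølyɲøguz]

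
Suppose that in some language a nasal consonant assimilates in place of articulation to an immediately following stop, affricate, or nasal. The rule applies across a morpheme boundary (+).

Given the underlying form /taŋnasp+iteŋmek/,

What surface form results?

[tannasp+itemmek]

/ŋ/ before /n/ (alveolar) → [n]
/ŋ/ before /m/ (labial) → [m]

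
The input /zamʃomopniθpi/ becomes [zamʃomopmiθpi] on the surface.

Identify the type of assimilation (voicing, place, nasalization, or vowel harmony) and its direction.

place assimilation, progressive

/n/→[m].
Each target copies a feature from the preceding segment, so the direction is progressive.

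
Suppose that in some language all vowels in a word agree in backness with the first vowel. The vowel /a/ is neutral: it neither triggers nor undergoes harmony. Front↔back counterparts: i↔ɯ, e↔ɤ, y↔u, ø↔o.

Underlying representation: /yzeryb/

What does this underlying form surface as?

no segment meets the rule's conditions; no change.

[yzeryb]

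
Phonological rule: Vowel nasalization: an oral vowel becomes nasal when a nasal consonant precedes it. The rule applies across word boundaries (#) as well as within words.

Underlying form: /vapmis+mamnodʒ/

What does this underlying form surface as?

/i/ after nasal /m/ → [ĩ]
/a/ after nasal /m/ → [ã]
/o/ after nasal /n/ → [õ]

[vapmĩs+mãmnõdʒ]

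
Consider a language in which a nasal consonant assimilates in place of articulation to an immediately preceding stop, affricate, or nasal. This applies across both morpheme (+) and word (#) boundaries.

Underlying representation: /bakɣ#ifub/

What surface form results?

[bakɣ#ifub]

no segment meets the rule's conditions; no change.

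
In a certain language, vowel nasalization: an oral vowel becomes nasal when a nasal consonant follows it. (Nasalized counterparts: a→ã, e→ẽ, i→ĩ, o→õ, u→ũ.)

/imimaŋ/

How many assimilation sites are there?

3

/i/ before nasal /m/ → [ĩ]
/i/ before nasal /m/ → [ĩ]
/a/ before nasal /ŋ/ → [ã]
3 segments change.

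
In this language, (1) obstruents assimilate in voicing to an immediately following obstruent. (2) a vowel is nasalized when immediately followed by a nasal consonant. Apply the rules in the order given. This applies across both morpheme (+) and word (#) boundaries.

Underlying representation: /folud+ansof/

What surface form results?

Rule 1: no segment meets the rule's conditions; no change.
After rule 1: folud+ansof
Rule 2: /a/ before nasal /n/ → [ã]

[folud+ãnsof]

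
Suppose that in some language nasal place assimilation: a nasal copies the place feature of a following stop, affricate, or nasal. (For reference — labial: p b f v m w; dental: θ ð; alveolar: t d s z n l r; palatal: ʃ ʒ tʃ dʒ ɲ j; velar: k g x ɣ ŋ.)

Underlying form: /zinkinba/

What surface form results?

[ziŋkimba]

/n/ before /k/ (velar) → [ŋ]
/n/ before /b/ (labial) → [m]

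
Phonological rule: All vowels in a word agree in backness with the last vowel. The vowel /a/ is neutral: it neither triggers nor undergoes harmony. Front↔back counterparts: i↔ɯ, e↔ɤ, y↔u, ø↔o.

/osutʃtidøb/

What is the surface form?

/o/ harmonizes with /ø/ ([-back]) → [ø]
/u/ harmonizes with /ø/ ([-back]) → [y]

[øsytʃtidøb]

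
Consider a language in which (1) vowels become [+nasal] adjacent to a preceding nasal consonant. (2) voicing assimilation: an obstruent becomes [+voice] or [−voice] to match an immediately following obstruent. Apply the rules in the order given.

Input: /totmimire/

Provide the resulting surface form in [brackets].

[totmĩmĩre]

Rule 1: /i/ after nasal /m/ → [ĩ]
Rule 1: /i/ after nasal /m/ → [ĩ]
After rule 1: totmĩmĩre
Rule 2: no segment meets the rule's conditions; no change.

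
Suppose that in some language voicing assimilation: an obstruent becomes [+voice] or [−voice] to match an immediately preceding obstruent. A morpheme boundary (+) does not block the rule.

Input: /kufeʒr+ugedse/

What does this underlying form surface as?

/s/ after /d/ (voiced) → [z]

[kufeʒr+ugedze]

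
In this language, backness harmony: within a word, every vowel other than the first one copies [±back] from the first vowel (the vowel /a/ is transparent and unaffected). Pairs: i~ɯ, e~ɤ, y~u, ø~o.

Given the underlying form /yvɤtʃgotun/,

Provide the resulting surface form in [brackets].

/ɤ/ harmonizes with /y/ ([-back]) → [e]
/o/ harmonizes with /y/ ([-back]) → [ø]
/u/ harmonizes with /y/ ([-back]) → [y]

[yvetʃgøtyn]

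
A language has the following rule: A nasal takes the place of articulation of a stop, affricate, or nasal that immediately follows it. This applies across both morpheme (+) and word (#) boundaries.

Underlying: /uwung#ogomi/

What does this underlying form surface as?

[uwuŋg#ogomi]

/n/ before /g/ (velar) → [ŋ]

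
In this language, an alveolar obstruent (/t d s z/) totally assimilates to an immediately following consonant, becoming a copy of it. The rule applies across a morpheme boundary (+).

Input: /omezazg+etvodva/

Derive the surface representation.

/z/ before /g/ → [g] (total assimilation)
/t/ before /v/ → [v] (total assimilation)
/d/ before /v/ → [v] (total assimilation)

[omezagg+evvovva]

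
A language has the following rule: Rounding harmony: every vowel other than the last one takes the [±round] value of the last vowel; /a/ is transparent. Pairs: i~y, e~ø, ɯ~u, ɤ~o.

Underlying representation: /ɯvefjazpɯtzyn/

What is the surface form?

[uvøfjazputzyn]

/ɯ/ harmonizes with /y/ ([+round]) → [u]
/e/ harmonizes with /y/ ([+round]) → [ø]
/ɯ/ harmonizes with /y/ ([+round]) → [u]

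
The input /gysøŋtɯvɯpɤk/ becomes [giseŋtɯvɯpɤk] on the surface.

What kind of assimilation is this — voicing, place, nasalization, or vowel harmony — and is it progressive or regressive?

/y/→[i] /ø/→[e].
Vowels agree with the last vowel, so the harmony is regressive.

vowel harmony, regressive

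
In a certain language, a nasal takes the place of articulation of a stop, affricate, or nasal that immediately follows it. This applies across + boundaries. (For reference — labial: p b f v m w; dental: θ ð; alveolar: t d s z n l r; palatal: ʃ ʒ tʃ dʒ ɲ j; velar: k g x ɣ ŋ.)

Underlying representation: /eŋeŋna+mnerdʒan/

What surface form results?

[eŋenna+nnerdʒan]

/ŋ/ before /n/ (alveolar) → [n]
/m/ before /n/ (alveolar) → [n]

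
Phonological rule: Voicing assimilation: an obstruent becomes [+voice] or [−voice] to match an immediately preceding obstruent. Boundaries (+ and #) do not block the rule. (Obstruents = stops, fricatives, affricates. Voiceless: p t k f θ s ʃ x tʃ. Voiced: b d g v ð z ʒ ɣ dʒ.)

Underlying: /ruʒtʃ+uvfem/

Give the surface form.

/tʃ/ after /ʒ/ (voiced) → [dʒ]
/f/ after /v/ (voiced) → [v]

[ruʒdʒ+uvvem]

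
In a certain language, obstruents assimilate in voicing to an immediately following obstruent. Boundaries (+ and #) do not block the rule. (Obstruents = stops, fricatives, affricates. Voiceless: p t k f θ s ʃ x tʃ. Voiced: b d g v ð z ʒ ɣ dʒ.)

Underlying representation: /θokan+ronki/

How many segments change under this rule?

No segment meets the rule's conditions.

0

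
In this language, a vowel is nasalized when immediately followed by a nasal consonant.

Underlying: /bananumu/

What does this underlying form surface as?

/a/ before nasal /n/ → [ã]
/a/ before nasal /n/ → [ã]
/u/ before nasal /m/ → [ũ]

[bãnãnũmu]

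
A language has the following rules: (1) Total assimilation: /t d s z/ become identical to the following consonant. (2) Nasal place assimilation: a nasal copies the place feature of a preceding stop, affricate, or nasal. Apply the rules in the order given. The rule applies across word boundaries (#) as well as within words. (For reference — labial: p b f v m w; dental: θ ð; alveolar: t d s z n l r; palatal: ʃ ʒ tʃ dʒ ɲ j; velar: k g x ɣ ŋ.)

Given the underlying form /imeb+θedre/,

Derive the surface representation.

Rule 1: /d/ before /r/ → [r] (total assimilation)
After rule 1: imeb+θerre
Rule 2: no segment meets the rule's conditions; no change.

[imeb+θerre]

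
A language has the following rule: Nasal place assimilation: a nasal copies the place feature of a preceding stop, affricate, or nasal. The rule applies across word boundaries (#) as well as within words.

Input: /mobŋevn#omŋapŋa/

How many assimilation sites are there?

3

/ŋ/ after /b/ (labial) → [m]
/ŋ/ after /m/ (labial) → [m]
/ŋ/ after /p/ (labial) → [m]
3 segments change.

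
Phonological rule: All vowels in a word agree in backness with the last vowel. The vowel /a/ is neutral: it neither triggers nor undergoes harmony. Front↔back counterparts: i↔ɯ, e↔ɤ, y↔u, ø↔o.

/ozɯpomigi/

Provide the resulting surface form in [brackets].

/o/ harmonizes with /i/ ([-back]) → [ø]
/ɯ/ harmonizes with /i/ ([-back]) → [i]
/o/ harmonizes with /i/ ([-back]) → [ø]

[øzipømigi]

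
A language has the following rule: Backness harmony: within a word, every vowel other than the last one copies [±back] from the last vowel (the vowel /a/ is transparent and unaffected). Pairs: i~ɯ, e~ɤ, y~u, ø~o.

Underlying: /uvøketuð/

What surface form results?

/ø/ harmonizes with /u/ ([+back]) → [o]
/e/ harmonizes with /u/ ([+back]) → [ɤ]

[uvokɤtuð]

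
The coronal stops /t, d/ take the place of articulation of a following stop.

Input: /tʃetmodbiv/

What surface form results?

/d/ before /b/ (labial) → [b]

[tʃetmobbiv]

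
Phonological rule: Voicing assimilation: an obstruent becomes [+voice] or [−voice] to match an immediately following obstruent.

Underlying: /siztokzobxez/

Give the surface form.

/z/ before /t/ (voiceless) → [s]
/k/ before /z/ (voiced) → [g]
/b/ before /x/ (voiceless) → [p]

[sistogzopxez]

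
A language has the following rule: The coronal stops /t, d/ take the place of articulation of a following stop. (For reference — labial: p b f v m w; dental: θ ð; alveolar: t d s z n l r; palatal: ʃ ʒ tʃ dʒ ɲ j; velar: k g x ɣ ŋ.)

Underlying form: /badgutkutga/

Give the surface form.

/d/ before /g/ (velar) → [g]
/t/ before /k/ (velar) → [k]
/t/ before /g/ (velar) → [k]

[baggukkukga]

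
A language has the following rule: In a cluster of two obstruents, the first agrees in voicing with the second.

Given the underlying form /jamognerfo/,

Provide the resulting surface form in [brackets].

[jamognerfo]

no segment meets the rule's conditions; no change.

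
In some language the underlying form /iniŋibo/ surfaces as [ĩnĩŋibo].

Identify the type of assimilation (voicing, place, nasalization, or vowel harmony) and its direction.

nasalization, regressive

/i/→[ĩ] /i/→[ĩ].
Each target copies a feature from the following segment, so the direction is regressive.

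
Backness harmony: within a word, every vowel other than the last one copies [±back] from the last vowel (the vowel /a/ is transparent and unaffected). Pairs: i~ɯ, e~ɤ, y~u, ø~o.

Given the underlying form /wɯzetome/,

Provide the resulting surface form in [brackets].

[wizetøme]

/ɯ/ harmonizes with /e/ ([-back]) → [i]
/o/ harmonizes with /e/ ([-back]) → [ø]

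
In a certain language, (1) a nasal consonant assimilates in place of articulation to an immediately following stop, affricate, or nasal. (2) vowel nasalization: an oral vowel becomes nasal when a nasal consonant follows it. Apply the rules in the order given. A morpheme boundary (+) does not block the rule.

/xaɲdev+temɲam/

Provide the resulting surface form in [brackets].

[xãndev+tẽɲɲãm]

Rule 1: /ɲ/ before /d/ (alveolar) → [n]
Rule 1: /m/ before /ɲ/ (palatal) → [ɲ]
After rule 1: xandev+teɲɲam
Rule 2: /a/ before nasal /n/ → [ã]
Rule 2: /e/ before nasal /ɲ/ → [ẽ]
Rule 2: /a/ before nasal /m/ → [ã]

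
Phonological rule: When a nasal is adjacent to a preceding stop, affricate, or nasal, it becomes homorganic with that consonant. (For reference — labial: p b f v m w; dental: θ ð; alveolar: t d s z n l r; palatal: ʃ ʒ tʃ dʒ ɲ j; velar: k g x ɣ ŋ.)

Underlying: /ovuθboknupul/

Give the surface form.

/n/ after /k/ (velar) → [ŋ]

[ovuθbokŋupul]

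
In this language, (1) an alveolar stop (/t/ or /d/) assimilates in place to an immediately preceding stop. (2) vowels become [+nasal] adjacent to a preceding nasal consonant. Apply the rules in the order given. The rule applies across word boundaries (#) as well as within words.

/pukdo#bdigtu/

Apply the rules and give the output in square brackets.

Rule 1: /d/ after /k/ (velar) → [g]
Rule 1: /d/ after /b/ (labial) → [b]
Rule 1: /t/ after /g/ (velar) → [k]
After rule 1: pukgo#bbigku
Rule 2: no segment meets the rule's conditions; no change.

[pukgo#bbigku]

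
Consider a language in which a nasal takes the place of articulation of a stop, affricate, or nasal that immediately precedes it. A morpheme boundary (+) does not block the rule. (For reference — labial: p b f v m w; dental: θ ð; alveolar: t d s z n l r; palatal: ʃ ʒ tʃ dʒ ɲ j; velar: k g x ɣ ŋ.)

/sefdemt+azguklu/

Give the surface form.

no segment meets the rule's conditions; no change.

[sefdemt+azguklu]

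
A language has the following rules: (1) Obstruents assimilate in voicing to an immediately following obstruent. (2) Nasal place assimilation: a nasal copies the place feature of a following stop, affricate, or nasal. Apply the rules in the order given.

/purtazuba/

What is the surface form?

[purtazuba]

Rule 1: no segment meets the rule's conditions; no change.
After rule 1: purtazuba
Rule 2: no segment meets the rule's conditions; no change.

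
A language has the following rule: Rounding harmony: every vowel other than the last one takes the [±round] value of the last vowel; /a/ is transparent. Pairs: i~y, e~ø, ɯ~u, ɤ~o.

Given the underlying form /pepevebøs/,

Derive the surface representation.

/e/ harmonizes with /ø/ ([+round]) → [ø]
/e/ harmonizes with /ø/ ([+round]) → [ø]
/e/ harmonizes with /ø/ ([+round]) → [ø]

[pøpøvøbøs]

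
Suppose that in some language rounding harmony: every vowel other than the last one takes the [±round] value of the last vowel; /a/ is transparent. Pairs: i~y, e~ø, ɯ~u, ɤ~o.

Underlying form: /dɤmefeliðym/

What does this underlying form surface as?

/ɤ/ harmonizes with /y/ ([+round]) → [o]
/e/ harmonizes with /y/ ([+round]) → [ø]
/e/ harmonizes with /y/ ([+round]) → [ø]
/i/ harmonizes with /y/ ([+round]) → [y]

[domøfølyðym]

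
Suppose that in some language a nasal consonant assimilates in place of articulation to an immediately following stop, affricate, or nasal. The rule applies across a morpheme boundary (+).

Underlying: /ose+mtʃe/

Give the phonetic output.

/m/ before /tʃ/ (palatal) → [ɲ]

[ose+ɲtʃe]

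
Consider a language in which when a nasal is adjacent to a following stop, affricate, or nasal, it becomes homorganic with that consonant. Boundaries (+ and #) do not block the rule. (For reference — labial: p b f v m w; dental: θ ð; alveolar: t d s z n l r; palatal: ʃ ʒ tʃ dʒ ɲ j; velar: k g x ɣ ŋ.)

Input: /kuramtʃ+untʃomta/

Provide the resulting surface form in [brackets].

/m/ before /tʃ/ (palatal) → [ɲ]
/n/ before /tʃ/ (palatal) → [ɲ]
/m/ before /t/ (alveolar) → [n]

[kuraɲtʃ+uɲtʃonta]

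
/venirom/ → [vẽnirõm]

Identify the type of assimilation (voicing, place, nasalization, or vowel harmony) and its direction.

nasalization, regressive

/e/→[ẽ] /o/→[õ].
Each target copies a feature from the following segment, so the direction is regressive.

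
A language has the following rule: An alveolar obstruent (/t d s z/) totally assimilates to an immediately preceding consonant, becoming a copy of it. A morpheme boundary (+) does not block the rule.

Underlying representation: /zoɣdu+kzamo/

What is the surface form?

/d/ after /ɣ/ → [ɣ] (total assimilation)
/z/ after /k/ → [k] (total assimilation)

[zoɣɣu+kkamo]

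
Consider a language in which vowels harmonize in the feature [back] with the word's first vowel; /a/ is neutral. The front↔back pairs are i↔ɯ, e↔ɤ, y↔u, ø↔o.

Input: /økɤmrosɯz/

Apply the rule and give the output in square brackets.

[økemrøsiz]

/ɤ/ harmonizes with /ø/ ([-back]) → [e]
/o/ harmonizes with /ø/ ([-back]) → [ø]
/ɯ/ harmonizes with /ø/ ([-back]) → [i]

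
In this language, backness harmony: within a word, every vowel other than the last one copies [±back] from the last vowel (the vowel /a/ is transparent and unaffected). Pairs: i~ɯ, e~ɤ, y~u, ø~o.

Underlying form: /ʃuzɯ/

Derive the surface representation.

[ʃuzɯ]

no segment meets the rule's conditions; no change.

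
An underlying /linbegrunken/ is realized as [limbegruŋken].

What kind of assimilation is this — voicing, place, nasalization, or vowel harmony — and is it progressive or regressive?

/n/→[m] /n/→[ŋ].
Each target copies a feature from the following segment, so the direction is regressive.

place assimilation, regressive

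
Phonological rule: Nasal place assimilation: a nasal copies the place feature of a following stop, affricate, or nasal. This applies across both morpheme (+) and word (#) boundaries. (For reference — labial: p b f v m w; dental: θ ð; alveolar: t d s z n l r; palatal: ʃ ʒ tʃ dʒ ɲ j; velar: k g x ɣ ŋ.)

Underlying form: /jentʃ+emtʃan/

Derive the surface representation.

[jeɲtʃ+eɲtʃan]

/n/ before /tʃ/ (palatal) → [ɲ]
/m/ before /tʃ/ (palatal) → [ɲ]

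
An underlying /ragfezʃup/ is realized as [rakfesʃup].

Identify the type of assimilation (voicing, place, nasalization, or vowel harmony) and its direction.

voicing assimilation, regressive

/g/→[k] /z/→[s].
Each target copies a feature from the following segment, so the direction is regressive.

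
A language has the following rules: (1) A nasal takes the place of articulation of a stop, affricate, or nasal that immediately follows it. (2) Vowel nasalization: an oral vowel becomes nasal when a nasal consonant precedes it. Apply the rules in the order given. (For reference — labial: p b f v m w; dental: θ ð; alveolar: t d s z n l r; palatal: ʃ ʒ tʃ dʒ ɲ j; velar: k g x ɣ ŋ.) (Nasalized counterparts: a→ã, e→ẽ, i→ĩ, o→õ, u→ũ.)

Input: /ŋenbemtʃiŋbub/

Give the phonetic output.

[ŋẽmbeɲtʃimbub]

Rule 1: /n/ before /b/ (labial) → [m]
Rule 1: /m/ before /tʃ/ (palatal) → [ɲ]
Rule 1: /ŋ/ before /b/ (labial) → [m]
After rule 1: ŋembeɲtʃimbub
Rule 2: /e/ after nasal /ŋ/ → [ẽ]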